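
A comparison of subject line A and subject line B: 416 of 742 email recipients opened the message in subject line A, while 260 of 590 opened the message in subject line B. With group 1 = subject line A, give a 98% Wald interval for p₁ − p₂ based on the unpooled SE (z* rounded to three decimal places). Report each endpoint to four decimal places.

p̂₁ = 416/742 = 0.56065, p̂₂ = 260/590 = 0.44068; p̂₁ − p̂₂ = 0.11997.
Unpooled SE = √(p̂₁(1−p̂₁)/n₁ + p̂₂(1−p̂₂)/n₂) = √(0.000331970 + 0.000417764) = 0.027381.
z* = 2.326 at the 98% level. Margin = 2.326·0.027381 = 0.06369.
CI: 0.11997 ± 0.06369 = (0.0563, 0.1837).

(0.0563, 0.1837)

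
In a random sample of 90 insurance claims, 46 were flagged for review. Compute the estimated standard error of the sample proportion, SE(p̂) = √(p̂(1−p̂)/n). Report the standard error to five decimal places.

SE = 0.05269

With x = 46 successes in n = 90, p̂ = 0.51111.
p̂(1−p̂) = 0.51111·0.48889 = 0.249877.
SE = √(0.249877/90) = √0.002776411 = 0.05269.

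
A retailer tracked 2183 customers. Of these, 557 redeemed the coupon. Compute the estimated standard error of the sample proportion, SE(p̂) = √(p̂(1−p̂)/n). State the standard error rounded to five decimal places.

With x = 557 successes in n = 2183, p̂ = 0.25515.
p̂(1−p̂) = 0.190048.
SE = √(0.190048/2183) = 0.00933.

SE = 0.00933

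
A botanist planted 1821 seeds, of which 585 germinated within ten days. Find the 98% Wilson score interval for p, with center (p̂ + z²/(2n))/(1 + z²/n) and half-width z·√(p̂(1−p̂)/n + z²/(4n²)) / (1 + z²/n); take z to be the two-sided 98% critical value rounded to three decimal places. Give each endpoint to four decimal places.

(0.2964, 0.3472)

p̂ = 585/1821 = 0.32125; z = 2.326, so z² = 5.410276.
1 + z²/n = 1.002971.
Adjusted center: (0.32125 + z²/(2n))/1.002971 = 0.32178.
Radicand: p̂(1−p̂)/n + z²/(4n²) = 0.000119741 + 0.000000408 = 0.000120149.
Half-width = 2.326·√0.000120149/1.002971 = 0.02542.
So the interval runs from 0.2964 to 0.3472.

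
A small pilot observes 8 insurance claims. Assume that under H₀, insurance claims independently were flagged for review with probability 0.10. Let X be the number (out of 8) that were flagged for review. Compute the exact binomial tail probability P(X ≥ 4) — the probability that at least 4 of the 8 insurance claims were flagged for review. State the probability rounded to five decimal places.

X is binomial with n = 8 and p = 0.10.
P(X ≥ 4) = Σ_{j=4}^{8} C(8,j)·0.10^j·0.90^{8−j}.
= 0.004593 + 0.000408 + 0.000023 + 0.000001 + 0.000000 = 0.00502.

P = 0.00502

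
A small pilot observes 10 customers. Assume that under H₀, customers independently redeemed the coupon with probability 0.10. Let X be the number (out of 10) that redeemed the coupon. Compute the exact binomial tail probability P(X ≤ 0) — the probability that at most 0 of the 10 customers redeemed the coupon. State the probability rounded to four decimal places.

P = 0.3487

X is binomial with n = 10 and p = 0.10.
P(X ≤ 0) = C(10,0)·0.10^0·0.90^10.
= 0.348678 = 0.3487.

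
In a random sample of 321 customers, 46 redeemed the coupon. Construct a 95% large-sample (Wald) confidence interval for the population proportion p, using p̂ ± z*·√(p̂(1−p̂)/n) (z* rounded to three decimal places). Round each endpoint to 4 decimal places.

(0.1050, 0.1816)

p̂ = 46/321 = 0.14330.
SE = √(p̂(1−p̂)/n) = √(0.122767/321) = 0.019556.
For 95% confidence, z* = 1.960.
Margin = 1.960·0.019556 = 0.03833.
Interval: 0.14330 ± 0.03833 → (0.1050, 0.1816).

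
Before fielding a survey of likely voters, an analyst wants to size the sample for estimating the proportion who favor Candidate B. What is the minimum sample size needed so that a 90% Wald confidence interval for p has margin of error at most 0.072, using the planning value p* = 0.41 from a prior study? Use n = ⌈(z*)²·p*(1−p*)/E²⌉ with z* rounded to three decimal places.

n = 127

z* = 1.645 at the 90% level.
p*(1−p*) = 0.41·0.59 = 0.2419.
Required n before rounding: 2.706025 × 0.2419 / 0.072² = 126.271.
⌈126.271⌉ = 127.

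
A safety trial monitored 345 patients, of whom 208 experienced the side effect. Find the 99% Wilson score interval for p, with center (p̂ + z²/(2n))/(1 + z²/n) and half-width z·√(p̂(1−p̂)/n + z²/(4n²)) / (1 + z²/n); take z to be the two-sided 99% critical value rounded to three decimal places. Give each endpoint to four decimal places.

(0.5337, 0.6682)

Here p̂ = 208/345 = 0.60290 and z = 2.576 (z² = 6.635776).
Denominator 1 + z²/n = 1 + 6.635776/345 = 1.019234.
Center = (0.60290 + 0.009617)/1.019234 = 0.60096.
Radicand: p̂(1−p̂)/n + z²/(4n²) = 0.000693948 + 0.000013938 = 0.000707886.
Half-width = z·√(radicand)/denom = 2.576·0.026606/1.019234 = 0.06724.
So the interval runs from 0.5337 to 0.6682.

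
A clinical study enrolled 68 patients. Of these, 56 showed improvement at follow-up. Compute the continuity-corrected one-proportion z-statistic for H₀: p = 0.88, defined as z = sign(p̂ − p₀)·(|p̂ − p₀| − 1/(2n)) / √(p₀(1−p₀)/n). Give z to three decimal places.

z = -1.246

The sample proportion is 56/68 = 0.82353. p̂ − p₀ = -0.056471.
Continuity correction 1/(2n) = 1/136 = 0.007353.
Corrected numerator: |-0.056471| − 0.007353 = 0.049118.
Under H₀, SE = √(p₀(1−p₀)/n) = √(0.88·0.12/68) = √0.001552941 = 0.039407.
z = −0.049118/0.039407 = -1.246.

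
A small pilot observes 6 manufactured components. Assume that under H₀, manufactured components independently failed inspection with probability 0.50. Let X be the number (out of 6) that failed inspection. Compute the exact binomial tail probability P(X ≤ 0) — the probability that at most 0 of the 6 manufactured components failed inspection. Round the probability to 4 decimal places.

P = 0.0156

X is binomial with n = 6 and p = 0.50.
P(X ≤ 0) = C(6,0)·0.50^0·0.50^6.
= 0.015625 = 0.0156.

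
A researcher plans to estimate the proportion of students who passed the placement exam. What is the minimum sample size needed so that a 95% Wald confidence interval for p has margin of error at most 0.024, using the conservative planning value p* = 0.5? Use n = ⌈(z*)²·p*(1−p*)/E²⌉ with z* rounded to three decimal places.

The 95% critical value is z* = 1.960.
p*(1−p*) = 0.2500.
Required n before rounding: 3.841600 × 0.2500 / 0.024² = 1667.361.
⌈1667.361⌉ = 1668.

n = 1668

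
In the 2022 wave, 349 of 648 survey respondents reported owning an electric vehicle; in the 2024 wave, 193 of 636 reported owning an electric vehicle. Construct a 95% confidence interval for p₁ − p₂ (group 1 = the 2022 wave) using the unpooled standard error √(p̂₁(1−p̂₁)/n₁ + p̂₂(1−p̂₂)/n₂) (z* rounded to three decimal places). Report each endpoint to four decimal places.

(0.1827, 0.2876)

p̂₁ = 349/648 = 0.53858, p̂₂ = 193/636 = 0.30346; p̂₁ − p̂₂ = 0.23512.
SE = √(0.000383506 + 0.000332345) = √0.000715851 = 0.026755.
For 95% confidence, z* = 1.960. Margin of error = 0.05244.
So the interval runs from 0.1827 to 0.2876.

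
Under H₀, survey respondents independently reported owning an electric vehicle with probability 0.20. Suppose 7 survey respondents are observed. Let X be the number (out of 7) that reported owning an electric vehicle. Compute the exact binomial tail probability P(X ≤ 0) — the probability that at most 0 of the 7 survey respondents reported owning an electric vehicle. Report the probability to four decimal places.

P = 0.2097

X ~ Binomial(n=7, p=0.20).
P(X ≤ 0) = C(7,0)·0.20^0·0.80^7.
= 0.209715 = 0.2097.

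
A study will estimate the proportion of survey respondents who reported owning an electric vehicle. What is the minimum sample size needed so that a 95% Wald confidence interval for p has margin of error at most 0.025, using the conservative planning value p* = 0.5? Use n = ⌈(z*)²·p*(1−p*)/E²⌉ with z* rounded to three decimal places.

z* = 1.960 at the 95% level.
p*(1−p*) = 0.2500.
Required n before rounding: 3.841600 × 0.2500 / 0.025² = 1536.640.
Rounding up, n = 1537.

n = 1537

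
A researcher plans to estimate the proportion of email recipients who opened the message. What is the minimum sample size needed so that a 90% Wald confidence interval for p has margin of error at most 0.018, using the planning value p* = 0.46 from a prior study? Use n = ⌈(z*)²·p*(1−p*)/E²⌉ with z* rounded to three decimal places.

The 90% critical value is z* = 1.645.
p*(1−p*) = 0.46·0.54 = 0.2484.
(z*)²·p*(1−p*)/E² = 2.706025·0.2484/0.000324 = 2074.619.
⌈2074.619⌉ = 2075.

n = 2075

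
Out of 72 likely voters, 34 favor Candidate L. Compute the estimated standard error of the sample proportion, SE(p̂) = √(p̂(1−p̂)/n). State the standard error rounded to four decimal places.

With x = 34 successes in n = 72, p̂ = 0.47222.
p̂(1−p̂) = 0.249228.
Dividing by n and taking the root: √0.003461500 = 0.0588.

SE = 0.0588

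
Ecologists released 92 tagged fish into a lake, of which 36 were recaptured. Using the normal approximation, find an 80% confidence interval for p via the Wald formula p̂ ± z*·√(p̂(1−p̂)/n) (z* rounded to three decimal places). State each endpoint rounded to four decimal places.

The sample proportion is 36/92 = 0.39130.
SE(p̂) = √(0.39130·0.60870/92) = 0.050882.
The 80% critical value is z* = 1.282.
Margin of error: 1.282 × 0.050882 = 0.06523.
CI: 0.39130 ± 0.06523 = (0.3261, 0.4565).

(0.3261, 0.4565)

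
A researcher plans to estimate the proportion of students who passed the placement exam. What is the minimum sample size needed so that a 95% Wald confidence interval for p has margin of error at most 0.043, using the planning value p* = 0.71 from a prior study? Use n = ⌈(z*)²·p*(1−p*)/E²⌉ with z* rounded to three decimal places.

n = 428

z* = 1.960 at the 95% level.
p*(1−p*) = 0.2059.
(z*)²·p*(1−p*)/E² = 3.841600·0.2059/0.001849 = 427.791.
⌈427.791⌉ = 428.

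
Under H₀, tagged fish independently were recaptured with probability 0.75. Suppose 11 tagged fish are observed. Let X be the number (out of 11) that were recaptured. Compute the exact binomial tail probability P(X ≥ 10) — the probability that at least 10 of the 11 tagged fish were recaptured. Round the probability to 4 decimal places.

X ~ Binomial(n=11, p=0.75).
P(X ≥ 10) = C(11,10)·0.75^10·0.25^1 + C(11,11)·0.75^11·0.25^0.
= 0.154862 + 0.042235 = 0.1971.

P = 0.1971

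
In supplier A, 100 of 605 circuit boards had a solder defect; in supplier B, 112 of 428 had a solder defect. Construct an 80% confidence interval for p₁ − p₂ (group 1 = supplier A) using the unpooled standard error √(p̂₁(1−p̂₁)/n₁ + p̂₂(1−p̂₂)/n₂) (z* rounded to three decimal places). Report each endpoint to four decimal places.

p̂₁ = 100/605 = 0.16529, p̂₂ = 112/428 = 0.26168; p̂₁ − p̂₂ = -0.09639.
SE = √(0.000228047 + 0.000451413) = √0.000679460 = 0.026066.
For 80% confidence, z* = 1.282. Margin of error = 0.03342.
Interval: -0.09639 ± 0.03342 → (-0.1298, -0.0630).

(-0.1298, -0.0630)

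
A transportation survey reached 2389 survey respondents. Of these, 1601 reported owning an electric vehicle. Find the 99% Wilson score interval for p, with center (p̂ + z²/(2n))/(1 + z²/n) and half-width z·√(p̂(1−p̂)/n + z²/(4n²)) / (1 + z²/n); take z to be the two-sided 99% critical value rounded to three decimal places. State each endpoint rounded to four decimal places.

p̂ = 1601/2389 = 0.67015; z = 2.576, so z² = 6.635776.
1 + z²/n = 1.002778.
Adjusted center: (0.67015 + z²/(2n))/1.002778 = 0.66968.
Radicand: p̂(1−p̂)/n + z²/(4n²) = 0.000092527 + 0.000000291 = 0.000092818.
Half-width = z·√(radicand)/denom = 2.576·0.009634/1.002778 = 0.02475.
CI: 0.66968 ± 0.02475 = (0.6449, 0.6944).

(0.6449, 0.6944)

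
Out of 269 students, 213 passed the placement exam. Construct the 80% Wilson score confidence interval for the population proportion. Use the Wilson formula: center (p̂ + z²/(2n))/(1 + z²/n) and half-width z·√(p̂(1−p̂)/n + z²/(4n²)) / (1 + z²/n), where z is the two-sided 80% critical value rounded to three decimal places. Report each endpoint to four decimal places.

Here p̂ = 213/269 = 0.79182 and z = 1.282 (z² = 1.643524).
Denominator 1 + z²/n = 1 + 1.643524/269 = 1.006110.
Adjusted center: (0.79182 + z²/(2n))/1.006110 = 0.79005.
Radicand: p̂(1−p̂)/n + z²/(4n²) = 0.000612789 + 0.000005678 = 0.000618467.
Half-width = z·√(radicand)/denom = 1.282·0.024869/1.006110 = 0.03169.
CI: 0.79005 ± 0.03169 = (0.7584, 0.8217).

(0.7584, 0.8217)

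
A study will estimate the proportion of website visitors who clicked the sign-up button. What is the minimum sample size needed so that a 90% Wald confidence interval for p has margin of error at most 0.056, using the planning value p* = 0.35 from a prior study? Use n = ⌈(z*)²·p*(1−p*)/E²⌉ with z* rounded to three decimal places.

For 90% confidence, z* = 1.645.
p*(1−p*) = 0.35·0.65 = 0.2275.
Required n before rounding: 2.706025 × 0.2275 / 0.056² = 196.308.
⌈196.308⌉ = 197.

n = 197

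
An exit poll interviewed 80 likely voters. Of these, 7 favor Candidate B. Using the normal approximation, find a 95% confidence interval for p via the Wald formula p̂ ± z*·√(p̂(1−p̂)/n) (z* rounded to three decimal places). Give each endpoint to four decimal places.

The sample proportion is 7/80 = 0.08750.
SE(p̂) = √(0.08750·0.91250/80) = 0.031592.
The 95% critical value is z* = 1.960.
Margin of error: 1.960 × 0.031592 = 0.06192.
So the interval runs from 0.0256 to 0.1494.

(0.0256, 0.1494)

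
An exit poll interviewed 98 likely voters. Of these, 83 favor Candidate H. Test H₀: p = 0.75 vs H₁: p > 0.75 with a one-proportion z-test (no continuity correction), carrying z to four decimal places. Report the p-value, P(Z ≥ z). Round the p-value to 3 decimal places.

p-value = 0.013

p̂ = 83/98 = 0.84694.
SE₀ = √(0.75·0.25/98) = 0.043741.
Test statistic (full precision, shown to 4 dp): z = (83/98 − 0.75)/SE₀ ≈ 2.2162.
From the standard normal, P(Z ≥ z) = 0.013.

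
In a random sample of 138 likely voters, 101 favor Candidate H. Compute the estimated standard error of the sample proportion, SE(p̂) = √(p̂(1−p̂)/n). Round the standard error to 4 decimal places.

SE = 0.0377

The sample proportion is 101/138 = 0.73188.
p̂(1−p̂) = 0.73188·0.26812 = 0.196232.
Dividing by n and taking the root: √0.001421971 = 0.0377.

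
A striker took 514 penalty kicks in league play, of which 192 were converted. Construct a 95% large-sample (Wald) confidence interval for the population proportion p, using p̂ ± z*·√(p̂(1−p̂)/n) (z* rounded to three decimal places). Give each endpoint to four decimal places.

Sample proportion p̂ = 192/514 = 0.37354.
SE = √(p̂(1−p̂)/n) = √(0.234008/514) = 0.021337.
z* = 1.960 at the 95% level.
Margin of error: 1.960 × 0.021337 = 0.04182.
Interval: 0.37354 ± 0.04182 → (0.3317, 0.4154).

(0.3317, 0.4154)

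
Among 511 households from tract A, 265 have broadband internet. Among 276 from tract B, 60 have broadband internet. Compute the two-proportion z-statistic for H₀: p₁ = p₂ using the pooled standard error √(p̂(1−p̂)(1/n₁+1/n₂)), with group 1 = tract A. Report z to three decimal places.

p̂₁ = 265/511 = 0.51859, p̂₂ = 60/276 = 0.21739.
Pooling: p̂ = 325/787 = 0.41296.
SE = √[p̂(1−p̂)(1/n₁+1/n₂)] = √[0.41296·0.58704·(1/511+1/276)] ≈ 0.036780.
z = 0.30120/0.036780 = 8.189.

z = 8.189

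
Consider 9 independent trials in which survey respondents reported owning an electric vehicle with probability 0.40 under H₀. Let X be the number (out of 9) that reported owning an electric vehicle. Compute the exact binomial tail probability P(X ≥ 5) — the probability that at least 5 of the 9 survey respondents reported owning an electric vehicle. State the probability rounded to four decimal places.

P = 0.2666

X ~ Binomial(n=9, p=0.40).
P(X ≥ 5) = Σ_{j=5}^{9} C(9,j)·0.40^j·0.60^{9−j}.
= 0.167215 + 0.074318 + 0.021234 + 0.003539 + 0.000262 = 0.2666.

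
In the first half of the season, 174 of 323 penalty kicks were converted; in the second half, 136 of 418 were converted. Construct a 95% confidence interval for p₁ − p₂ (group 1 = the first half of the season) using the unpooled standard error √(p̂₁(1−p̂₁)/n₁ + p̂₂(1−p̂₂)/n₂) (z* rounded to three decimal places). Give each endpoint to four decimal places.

(0.1428, 0.2839)

p̂₁ = 174/323 = 0.53870, p̂₂ = 136/418 = 0.32536; p̂₁ − p̂₂ = 0.21334.
SE = √(0.000769357 + 0.000525121) = √0.001294478 = 0.035979.
For 95% confidence, z* = 1.960. Margin of error = 0.07052.
CI: 0.21334 ± 0.07052 = (0.1428, 0.2839).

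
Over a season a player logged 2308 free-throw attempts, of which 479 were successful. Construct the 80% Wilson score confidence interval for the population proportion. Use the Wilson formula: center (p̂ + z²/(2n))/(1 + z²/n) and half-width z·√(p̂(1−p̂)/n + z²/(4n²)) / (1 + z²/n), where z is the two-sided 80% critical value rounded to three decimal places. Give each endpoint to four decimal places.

(0.1969, 0.2186)

p̂ = 479/2308 = 0.20754; z = 1.282, so z² = 1.643524.
1 + z²/n = 1.000712.
Adjusted center: (0.20754 + z²/(2n))/1.000712 = 0.20775.
Radicand: p̂(1−p̂)/n + z²/(4n²) = 0.000071259 + 0.000000077 = 0.000071336.
Half-width = z·√(radicand)/denom = 1.282·0.008446/1.000712 = 0.01082.
CI: 0.20775 ± 0.01082 = (0.1969, 0.2186).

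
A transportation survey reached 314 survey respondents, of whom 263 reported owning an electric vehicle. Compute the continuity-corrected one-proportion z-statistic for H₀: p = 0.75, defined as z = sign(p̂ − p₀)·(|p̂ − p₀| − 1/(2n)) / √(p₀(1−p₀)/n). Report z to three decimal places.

With x = 263 successes in n = 314, p̂ = 0.83758. p̂ − p₀ = 0.087580.
1/(2n) = 0.001592.
Corrected numerator: |0.087580| − 0.001592 = 0.085988.
SE₀ = √(0.75·0.25/314) = 0.024436.
z = +0.085988/0.024436 = 3.519.

z = 3.519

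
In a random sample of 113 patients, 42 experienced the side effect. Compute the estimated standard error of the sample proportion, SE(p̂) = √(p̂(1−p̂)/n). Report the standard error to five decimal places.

SE = 0.04546

Sample proportion p̂ = 42/113 = 0.37168.
p̂(1−p̂) = 0.233534.
Dividing by n and taking the root: √0.002066673 = 0.04546.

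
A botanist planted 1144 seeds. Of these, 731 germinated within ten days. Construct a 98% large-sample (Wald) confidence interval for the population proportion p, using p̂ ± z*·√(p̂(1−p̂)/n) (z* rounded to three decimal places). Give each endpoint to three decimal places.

Sample proportion p̂ = 731/1144 = 0.63899.
SE = √(p̂(1−p̂)/n) = √(0.230683/1144) = 0.014200.
The 98% critical value is z* = 2.326.
Margin of error: 2.326 × 0.014200 = 0.03303.
CI: 0.63899 ± 0.03303 = (0.606, 0.672).

(0.606, 0.672)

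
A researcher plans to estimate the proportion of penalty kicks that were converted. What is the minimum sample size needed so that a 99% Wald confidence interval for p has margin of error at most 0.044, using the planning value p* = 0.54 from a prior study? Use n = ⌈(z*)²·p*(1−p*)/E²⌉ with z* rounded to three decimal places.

The 99% critical value is z* = 2.576.
p*(1−p*) = 0.54·0.46 = 0.2484.
(z*)²·p*(1−p*)/E² = 6.635776·0.2484/0.001936 = 851.408.
⌈851.408⌉ = 852.

n = 852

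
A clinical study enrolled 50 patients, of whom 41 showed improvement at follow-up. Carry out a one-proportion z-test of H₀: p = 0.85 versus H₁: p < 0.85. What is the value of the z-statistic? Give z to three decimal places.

z = -0.594

With x = 41 successes in n = 50, p̂ = 0.82000.
SE₀ = √(0.85·0.15/50) = 0.050498.
Test statistic: z = -0.03000/0.050498 = -0.594.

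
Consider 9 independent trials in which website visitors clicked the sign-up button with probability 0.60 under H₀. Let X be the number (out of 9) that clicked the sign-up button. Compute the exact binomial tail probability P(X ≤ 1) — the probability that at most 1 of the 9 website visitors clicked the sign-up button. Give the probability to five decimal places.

P = 0.00380

X is binomial with n = 9 and p = 0.60.
P(X ≤ 1) = C(9,0)·0.60^0·0.40^9 + C(9,1)·0.60^1·0.40^8.
= 0.000262 + 0.003539 = 0.00380.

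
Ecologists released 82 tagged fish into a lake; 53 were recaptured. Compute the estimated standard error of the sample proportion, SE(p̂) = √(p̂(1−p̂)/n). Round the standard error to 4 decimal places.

With x = 53 successes in n = 82, p̂ = 0.64634.
p̂(1−p̂) = 0.228585.
Dividing by n and taking the root: √0.002787622 = 0.0528.

SE = 0.0528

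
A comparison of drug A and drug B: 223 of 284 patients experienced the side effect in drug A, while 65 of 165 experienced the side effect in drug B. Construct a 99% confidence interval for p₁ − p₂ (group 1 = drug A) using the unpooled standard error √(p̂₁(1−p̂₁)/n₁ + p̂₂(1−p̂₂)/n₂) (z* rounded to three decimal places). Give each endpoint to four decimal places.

(0.2749, 0.5076)

p̂₁ = 223/284 = 0.78521, p̂₂ = 65/165 = 0.39394; p̂₁ − p̂₂ = 0.39127.
Unpooled SE = √(p̂₁(1−p̂₁)/n₁ + p̂₂(1−p̂₂)/n₂) = √(0.000593854 + 0.001446977) = 0.045176.
z* = 2.576 at the 99% level. Margin of error = 0.11637.
Interval: 0.39127 ± 0.11637 → (0.2749, 0.5076).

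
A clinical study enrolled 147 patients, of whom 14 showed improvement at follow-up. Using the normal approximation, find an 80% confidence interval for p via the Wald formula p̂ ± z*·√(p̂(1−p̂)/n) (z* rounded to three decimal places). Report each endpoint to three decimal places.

Sample proportion p̂ = 14/147 = 0.09524.
SE(p̂) = √(0.09524·0.90476/147) = 0.024211.
z* = 1.282 at the 80% level.
Margin of error: 1.282 × 0.024211 = 0.03104.
CI: 0.09524 ± 0.03104 = (0.064, 0.126).

(0.064, 0.126)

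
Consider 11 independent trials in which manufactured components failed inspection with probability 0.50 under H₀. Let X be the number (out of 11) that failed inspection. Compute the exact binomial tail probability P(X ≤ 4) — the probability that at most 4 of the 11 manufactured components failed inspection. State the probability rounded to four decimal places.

P = 0.2744

X is binomial with n = 11 and p = 0.50.
P(X ≤ 4) = Σ_{j=0}^{4} C(11,j)·0.50^j·0.50^{11−j}.
= 0.000488 + 0.005371 + 0.026855 + 0.080566 + 0.161133 = 0.2744.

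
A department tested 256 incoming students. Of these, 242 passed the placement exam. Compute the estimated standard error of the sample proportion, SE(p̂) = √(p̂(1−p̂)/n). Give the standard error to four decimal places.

SE = 0.0142

The sample proportion is 242/256 = 0.94531.
p̂(1−p̂) = 0.94531·0.05469 = 0.051699.
SE = √(0.051699/256) = 0.0142.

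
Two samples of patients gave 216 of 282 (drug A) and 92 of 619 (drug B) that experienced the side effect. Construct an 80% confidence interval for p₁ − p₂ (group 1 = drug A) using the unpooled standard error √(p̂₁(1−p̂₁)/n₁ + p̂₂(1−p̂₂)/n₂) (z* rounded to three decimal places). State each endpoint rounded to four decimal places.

(0.5802, 0.6545)

p̂₁ = 216/282 = 0.76596, p̂₂ = 92/619 = 0.14863; p̂₁ − p̂₂ = 0.61733.
SE = √(0.000635697 + 0.000204421) = √0.000840118 = 0.028985.
For 80% confidence, z* = 1.282. Margin = 1.282·0.028985 = 0.03716.
Interval: 0.61733 ± 0.03716 → (0.5802, 0.6545).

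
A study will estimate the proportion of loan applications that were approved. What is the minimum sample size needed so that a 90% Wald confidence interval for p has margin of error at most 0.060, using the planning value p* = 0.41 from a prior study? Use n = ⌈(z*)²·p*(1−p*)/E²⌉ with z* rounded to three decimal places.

n = 182

The 90% critical value is z* = 1.645.
p*(1−p*) = 0.41·0.59 = 0.2419.
Required n before rounding: 2.706025 × 0.2419 / 0.060² = 181.830.
⌈181.830⌉ = 182.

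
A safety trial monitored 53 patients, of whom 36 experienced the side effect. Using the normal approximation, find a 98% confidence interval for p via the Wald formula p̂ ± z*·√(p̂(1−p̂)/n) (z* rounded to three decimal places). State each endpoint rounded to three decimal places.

p̂ = 36/53 = 0.67925.
SE = √(p̂(1−p̂)/n) = √(0.217871/53) = 0.064115.
z* = 2.326 at the 98% level.
Margin = 2.326·0.064115 = 0.14913.
So the interval runs from 0.530 to 0.828.

(0.530, 0.828)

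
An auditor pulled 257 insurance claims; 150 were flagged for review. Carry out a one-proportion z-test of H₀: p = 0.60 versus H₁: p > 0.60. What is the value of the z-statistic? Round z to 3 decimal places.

The sample proportion is 150/257 = 0.58366.
SE₀ = √(0.60·0.40/257) = 0.030559.
z = (p̂ − p₀)/SE = (0.58366 − 0.60)/0.030559 = -0.535.

z = -0.535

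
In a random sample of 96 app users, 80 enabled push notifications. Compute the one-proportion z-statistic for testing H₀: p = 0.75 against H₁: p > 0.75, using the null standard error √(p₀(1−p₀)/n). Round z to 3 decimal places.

z = 1.886

p̂ = 80/96 = 0.83333.
Null standard error: √(0.75·0.25/96) = √0.001953125 = 0.044194.
z = (0.83333 − 0.75)/0.044194 = 0.08333/0.044194 = 1.886.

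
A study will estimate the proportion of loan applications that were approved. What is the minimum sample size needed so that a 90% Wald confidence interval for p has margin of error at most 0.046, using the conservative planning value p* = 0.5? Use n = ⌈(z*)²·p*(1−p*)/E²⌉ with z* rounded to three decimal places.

n = 320

For 90% confidence, z* = 1.645.
p*(1−p*) = 0.2500.
(z*)²·p*(1−p*)/E² = 2.706025·0.2500/0.002116 = 319.710.
⌈319.710⌉ = 320.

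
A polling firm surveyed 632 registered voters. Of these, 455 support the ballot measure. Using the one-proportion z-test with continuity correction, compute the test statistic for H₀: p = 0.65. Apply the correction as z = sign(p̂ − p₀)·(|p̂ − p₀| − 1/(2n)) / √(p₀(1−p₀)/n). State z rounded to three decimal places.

p̂ = 455/632 = 0.71994. p̂ − p₀ = 0.069937.
Continuity correction 1/(2n) = 1/1264 = 0.000791.
Corrected numerator: |0.069937| − 0.000791 = 0.069146.
Null standard error: √(0.65·0.35/632) = √0.000359968 = 0.018973.
z = (+)0.069146/0.018973 = 3.644.

z = 3.644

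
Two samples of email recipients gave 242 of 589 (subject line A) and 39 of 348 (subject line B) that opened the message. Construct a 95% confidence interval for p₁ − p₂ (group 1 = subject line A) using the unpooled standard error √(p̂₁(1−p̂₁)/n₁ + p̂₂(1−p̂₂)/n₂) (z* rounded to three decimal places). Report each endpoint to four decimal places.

p̂₁ = 0.41087, p̂₂ = 0.11207, so the observed difference is 0.29880.
SE = √(0.000410959 + 0.000285947) = √0.000696906 = 0.026399.
The 95% critical value is z* = 1.960. Margin = 1.960·0.026399 = 0.05174.
CI: 0.29880 ± 0.05174 = (0.2471, 0.3505).

(0.2471, 0.3505)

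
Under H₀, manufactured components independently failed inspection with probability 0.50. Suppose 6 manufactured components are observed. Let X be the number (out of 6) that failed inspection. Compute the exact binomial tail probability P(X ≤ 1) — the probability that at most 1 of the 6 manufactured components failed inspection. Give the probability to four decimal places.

X is binomial with n = 6 and p = 0.50.
P(X ≤ 1) = C(6,0)·0.50^0·0.50^6 + C(6,1)·0.50^1·0.50^5.
= 0.015625 + 0.093750 = 0.1094.

P = 0.1094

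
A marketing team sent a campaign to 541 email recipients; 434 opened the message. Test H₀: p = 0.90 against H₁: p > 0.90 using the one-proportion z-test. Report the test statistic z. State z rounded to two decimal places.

Sample proportion p̂ = 434/541 = 0.80222.
SE₀ = √(0.90·0.10/541) = 0.012898.
z = (0.80222 − 0.90)/0.012898 = -0.09778/0.012898 = -7.58.

z = -7.58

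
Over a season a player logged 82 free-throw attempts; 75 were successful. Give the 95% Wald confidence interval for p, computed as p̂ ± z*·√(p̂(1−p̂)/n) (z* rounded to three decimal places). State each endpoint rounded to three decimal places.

Sample proportion p̂ = 75/82 = 0.91463.
Standard error of p̂: √(0.078079/82) = √0.000952177 = 0.030857.
z* = 1.960 at the 95% level.
Margin of error: 1.960 × 0.030857 = 0.06048.
Interval: 0.91463 ± 0.06048 → (0.854, 0.975).

(0.854, 0.975)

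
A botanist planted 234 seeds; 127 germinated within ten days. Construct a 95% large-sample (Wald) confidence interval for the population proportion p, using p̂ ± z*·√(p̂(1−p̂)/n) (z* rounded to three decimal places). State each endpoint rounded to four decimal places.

Sample proportion p̂ = 127/234 = 0.54274.
SE = √(p̂(1−p̂)/n) = √(0.248174/234) = 0.032566.
The 95% critical value is z* = 1.960.
Margin = 1.960·0.032566 = 0.06383.
CI: 0.54274 ± 0.06383 = (0.4789, 0.6066).

(0.4789, 0.6066)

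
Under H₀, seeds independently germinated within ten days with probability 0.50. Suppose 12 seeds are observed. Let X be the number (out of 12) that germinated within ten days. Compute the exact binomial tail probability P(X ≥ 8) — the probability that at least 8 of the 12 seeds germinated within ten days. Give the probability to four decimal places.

P = 0.1938

X ~ Binomial(n=12, p=0.50).
P(X ≥ 8) = Σ_{j=8}^{12} C(12,j)·0.50^j·0.50^{12−j}.
= 0.120850 + 0.053711 + 0.016113 + 0.002930 + 0.000244 = 0.1938.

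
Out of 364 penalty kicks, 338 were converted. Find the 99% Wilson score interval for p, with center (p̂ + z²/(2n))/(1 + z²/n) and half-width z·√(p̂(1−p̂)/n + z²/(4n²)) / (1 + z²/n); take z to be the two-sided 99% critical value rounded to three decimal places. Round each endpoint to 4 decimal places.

Here p̂ = 338/364 = 0.92857 and z = 2.576 (z² = 6.635776).
Denominator 1 + z²/n = 1 + 6.635776/364 = 1.018230.
Center = (0.92857 + 0.009115)/1.018230 = 0.92090.
Radicand: p̂(1−p̂)/n + z²/(4n²) = 0.000182216 + 0.000012521 = 0.000194737.
Half-width = 2.576·√0.000194737/1.018230 = 0.03530.
So the interval runs from 0.8856 to 0.9562.

(0.8856, 0.9562)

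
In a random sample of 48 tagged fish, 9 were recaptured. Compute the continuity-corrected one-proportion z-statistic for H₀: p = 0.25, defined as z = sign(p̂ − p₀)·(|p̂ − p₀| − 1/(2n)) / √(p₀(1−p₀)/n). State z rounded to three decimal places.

z = -0.833

With x = 9 successes in n = 48, p̂ = 0.18750. p̂ − p₀ = -0.062500.
1/(2n) = 0.010417.
Corrected numerator: |-0.062500| − 0.010417 = 0.052083.
SE₀ = √(0.25·0.75/48) = 0.062500.
z = −0.052083/0.062500 = -0.833.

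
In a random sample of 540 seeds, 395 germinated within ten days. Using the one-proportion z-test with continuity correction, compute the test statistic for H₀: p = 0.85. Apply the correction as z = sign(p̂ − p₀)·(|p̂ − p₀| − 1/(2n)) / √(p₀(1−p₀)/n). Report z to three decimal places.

Sample proportion p̂ = 395/540 = 0.73148. p̂ − p₀ = -0.118519.
Continuity correction 1/(2n) = 1/1080 = 0.000926.
Corrected numerator: |-0.118519| − 0.000926 = 0.117593.
SE₀ = √(0.85·0.15/540) = 0.015366.
z = −0.117593/0.015366 = -7.653.

z = -7.653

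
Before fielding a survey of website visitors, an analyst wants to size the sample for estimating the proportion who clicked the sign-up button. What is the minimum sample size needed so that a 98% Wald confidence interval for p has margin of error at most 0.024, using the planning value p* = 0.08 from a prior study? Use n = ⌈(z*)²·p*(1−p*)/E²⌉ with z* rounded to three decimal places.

n = 692

The 98% critical value is z* = 2.326.
p*(1−p*) = 0.08·0.92 = 0.0736.
Required n before rounding: 5.410276 × 0.0736 / 0.024² = 691.313.
Rounding up, n = 692.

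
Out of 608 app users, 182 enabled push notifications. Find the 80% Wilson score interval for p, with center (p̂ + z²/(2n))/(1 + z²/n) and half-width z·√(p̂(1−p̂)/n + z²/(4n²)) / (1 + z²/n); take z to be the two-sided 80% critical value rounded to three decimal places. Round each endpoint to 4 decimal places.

(0.2761, 0.3237)

p̂ = 182/608 = 0.29934; z = 1.282, so z² = 1.643524.
Denominator 1 + z²/n = 1 + 1.643524/608 = 1.002703.
Adjusted center: (0.29934 + z²/(2n))/1.002703 = 0.29988.
Radicand: p̂(1−p̂)/n + z²/(4n²) = 0.000344961 + 0.000001111 = 0.000346072.
Half-width = z·√(radicand)/denom = 1.282·0.018603/1.002703 = 0.02378.
So the interval runs from 0.2761 to 0.3237.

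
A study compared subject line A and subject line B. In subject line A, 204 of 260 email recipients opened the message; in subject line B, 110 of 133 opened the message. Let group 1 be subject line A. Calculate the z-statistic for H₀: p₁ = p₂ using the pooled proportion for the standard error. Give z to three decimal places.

Sample proportions: p̂₁ = 204/260 = 0.78462 and p̂₂ = 110/133 = 0.82707.
Pooled p̂ = (204+110)/(260+133) = 314/393 = 0.79898.
Pooled SE = √[0.1606097·0.01136495] ≈ 0.042724.
z = (p̂₁ − p̂₂)/SE = (0.78462 − 0.82707)/0.042724 = -0.04245/0.042724 = -0.994.

z = -0.994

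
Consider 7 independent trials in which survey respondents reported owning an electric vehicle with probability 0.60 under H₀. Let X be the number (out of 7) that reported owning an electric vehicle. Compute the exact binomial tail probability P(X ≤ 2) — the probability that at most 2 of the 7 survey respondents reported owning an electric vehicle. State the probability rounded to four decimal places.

P = 0.0963

X is binomial with n = 7 and p = 0.60.
P(X ≤ 2) = C(7,0)·0.60^0·0.40^7 + C(7,1)·0.60^1·0.40^6 + C(7,2)·0.60^2·0.40^5.
= 0.001638 + 0.017203 + 0.077414 = 0.0963.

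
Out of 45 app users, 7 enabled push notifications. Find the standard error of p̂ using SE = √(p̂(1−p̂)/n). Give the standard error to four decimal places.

With x = 7 successes in n = 45, p̂ = 0.15556.
p̂(1−p̂) = 0.15556·0.84444 = 0.131361.
SE = √(0.131361/45) = √0.002919133 = 0.0540.

SE = 0.0540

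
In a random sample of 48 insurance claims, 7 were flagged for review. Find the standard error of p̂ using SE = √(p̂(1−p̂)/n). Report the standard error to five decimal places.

The sample proportion is 7/48 = 0.14583.
p̂(1−p̂) = 0.14583·0.85417 = 0.124564.
SE = √(0.124564/48) = 0.05094.

SE = 0.05094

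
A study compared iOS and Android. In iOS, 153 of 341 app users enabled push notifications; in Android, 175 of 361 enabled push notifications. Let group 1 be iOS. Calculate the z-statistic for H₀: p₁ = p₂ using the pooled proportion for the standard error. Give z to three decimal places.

Sample proportions: p̂₁ = 153/341 = 0.44868 and p̂₂ = 175/361 = 0.48476.
Pooled p̂ = (153+175)/(341+361) = 328/702 = 0.46724.
Pooled SE = √[0.2489266·0.00570263] ≈ 0.037677.
z = (p̂₁ − p̂₂)/SE = (0.44868 − 0.48476)/0.037677 = -0.03608/0.037677 = -0.958.

z = -0.958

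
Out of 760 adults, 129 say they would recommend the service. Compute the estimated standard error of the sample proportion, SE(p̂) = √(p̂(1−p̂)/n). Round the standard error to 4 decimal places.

p̂ = 129/760 = 0.16974.
p̂(1−p̂) = 0.140928.
Dividing by n and taking the root: √0.000185432 = 0.0136.

SE = 0.0136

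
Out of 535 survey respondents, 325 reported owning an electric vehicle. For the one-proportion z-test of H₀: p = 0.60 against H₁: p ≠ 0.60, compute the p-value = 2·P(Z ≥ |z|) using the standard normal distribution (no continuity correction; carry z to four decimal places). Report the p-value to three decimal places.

With x = 325 successes in n = 535, p̂ = 0.60748.
Under H₀, SE = √(p₀(1−p₀)/n) = √(0.60·0.40/535) = √0.000448598 = 0.021180.
Test statistic (full precision, shown to 4 dp): z = (325/535 − 0.60)/SE₀ ≈ 0.3530.
From the standard normal, 2·P(Z ≥ |z|) = 0.724.

p-value = 0.724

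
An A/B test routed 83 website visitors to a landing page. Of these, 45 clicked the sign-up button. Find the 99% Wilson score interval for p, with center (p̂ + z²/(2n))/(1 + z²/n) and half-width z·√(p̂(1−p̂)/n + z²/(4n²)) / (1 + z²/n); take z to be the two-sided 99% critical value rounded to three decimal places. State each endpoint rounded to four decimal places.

p̂ = 45/83 = 0.54217; z = 2.576, so z² = 6.635776.
Denominator 1 + z²/n = 1 + 6.635776/83 = 1.079949.
Adjusted center: (0.54217 + z²/(2n))/1.079949 = 0.53905.
Radicand: p̂(1−p̂)/n + z²/(4n²) = 0.002990624 + 0.000240811 = 0.003231435.
Half-width = z·√(radicand)/denom = 2.576·0.056846/1.079949 = 0.13559.
Interval: 0.53905 ± 0.13559 → (0.4035, 0.6746).

(0.4035, 0.6746)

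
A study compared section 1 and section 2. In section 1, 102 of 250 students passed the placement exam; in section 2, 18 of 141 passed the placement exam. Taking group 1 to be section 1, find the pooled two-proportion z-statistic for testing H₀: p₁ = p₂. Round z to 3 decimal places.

z = 5.771

Sample proportions: p̂₁ = 102/250 = 0.40800 and p̂₂ = 18/141 = 0.12766.
Pooling: p̂ = 120/391 = 0.30691.
SE = √[p̂(1−p̂)(1/n₁+1/n₂)] = √[0.30691·0.69309·(1/250+1/141)] ≈ 0.048574.
z = 0.28034/0.048574 = 5.771.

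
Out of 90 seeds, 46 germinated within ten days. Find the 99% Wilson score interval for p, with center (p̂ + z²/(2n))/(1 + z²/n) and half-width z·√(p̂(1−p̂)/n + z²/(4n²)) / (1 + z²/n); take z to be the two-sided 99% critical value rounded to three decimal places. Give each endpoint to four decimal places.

(0.3794, 0.6413)

p̂ = 46/90 = 0.51111; z = 2.576, so z² = 6.635776.
Denominator 1 + z²/n = 1 + 6.635776/90 = 1.073731.
Adjusted center: (0.51111 + z²/(2n))/1.073731 = 0.51035.
Radicand: p̂(1−p̂)/n + z²/(4n²) = 0.002776406 + 0.000204808 = 0.002981214.
Half-width = z·√(radicand)/denom = 2.576·0.054600/1.073731 = 0.13099.
CI: 0.51035 ± 0.13099 = (0.3794, 0.6413).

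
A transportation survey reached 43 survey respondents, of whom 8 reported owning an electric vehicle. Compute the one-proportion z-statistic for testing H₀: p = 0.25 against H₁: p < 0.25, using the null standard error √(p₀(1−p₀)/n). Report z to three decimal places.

p̂ = 8/43 = 0.18605.
Null standard error: √(0.25·0.75/43) = √0.004360465 = 0.066034.
Test statistic: z = -0.06395/0.066034 = -0.968.

z = -0.968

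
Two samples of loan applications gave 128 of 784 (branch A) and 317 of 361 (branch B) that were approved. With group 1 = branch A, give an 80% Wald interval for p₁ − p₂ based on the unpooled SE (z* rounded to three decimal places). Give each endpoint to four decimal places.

(-0.7427, -0.6870)

p̂₁ = 128/784 = 0.16327, p̂₂ = 317/361 = 0.87812; p̂₁ − p̂₂ = -0.71485.
Unpooled SE = √(p̂₁(1−p̂₁)/n₁ + p̂₂(1−p̂₂)/n₂) = √(0.000174247 + 0.000296477) = 0.021696.
For 80% confidence, z* = 1.282. Margin of error = 0.02781.
So the interval runs from -0.7427 to -0.6870.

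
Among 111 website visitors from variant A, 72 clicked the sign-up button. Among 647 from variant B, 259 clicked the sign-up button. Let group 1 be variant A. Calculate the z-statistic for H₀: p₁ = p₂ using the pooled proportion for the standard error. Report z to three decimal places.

Sample proportions: p̂₁ = 72/111 = 0.64865 and p̂₂ = 259/647 = 0.40031.
Pooling: p̂ = 331/758 = 0.43668.
SE = √[p̂(1−p̂)(1/n₁+1/n₂)] = √[0.43668·0.56332·(1/111+1/647)] ≈ 0.050954.
z = (p̂₁ − p̂₂)/SE = (0.64865 − 0.40031)/0.050954 = 0.24834/0.050954 = 4.874.

z = 4.874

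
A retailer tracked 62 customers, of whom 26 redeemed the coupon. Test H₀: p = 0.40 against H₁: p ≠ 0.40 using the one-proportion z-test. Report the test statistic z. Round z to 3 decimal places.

z = 0.311

The sample proportion is 26/62 = 0.41935.
SE₀ = √(0.40·0.60/62) = 0.062217.
Test statistic: z = 0.01935/0.062217 = 0.311.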